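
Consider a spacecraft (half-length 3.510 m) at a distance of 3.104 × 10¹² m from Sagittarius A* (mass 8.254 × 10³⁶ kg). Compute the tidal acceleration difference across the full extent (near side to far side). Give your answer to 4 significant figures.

a_tidal = 4GMr/d³
        = 4 × (6.674 × 10⁻¹¹) × (8.254 × 10³⁶) × (3.510) / (3.104 × 10¹²)³
        = 2.586 × 10⁻¹⁰ m/s²

2.586 × 10⁻¹⁰ m/s²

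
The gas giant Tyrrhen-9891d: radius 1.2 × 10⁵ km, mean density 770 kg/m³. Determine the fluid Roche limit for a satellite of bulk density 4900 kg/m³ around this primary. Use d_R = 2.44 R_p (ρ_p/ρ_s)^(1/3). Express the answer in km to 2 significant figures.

1.6 × 10⁵ km

d_R = 2.44 × 1.2 × 10⁵ km × (770/4900)^(1/3)
    = 1.6 × 10⁵ km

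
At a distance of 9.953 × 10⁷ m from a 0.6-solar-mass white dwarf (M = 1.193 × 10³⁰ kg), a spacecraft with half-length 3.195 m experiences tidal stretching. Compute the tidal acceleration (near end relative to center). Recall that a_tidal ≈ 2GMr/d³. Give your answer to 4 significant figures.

Δa = 2GMr/d³
   = 2 × (6.674 × 10⁻¹¹) × (1.193 × 10³⁰) × (3.195) / (9.953 × 10⁷)³
   = 5.160 × 10⁻⁴ m/s²

5.160 × 10⁻⁴ m/s²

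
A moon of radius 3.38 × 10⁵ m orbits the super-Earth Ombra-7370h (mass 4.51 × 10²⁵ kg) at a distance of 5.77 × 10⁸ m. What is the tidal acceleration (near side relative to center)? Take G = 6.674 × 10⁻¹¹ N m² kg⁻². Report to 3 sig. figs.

1.06 × 10⁻⁵ m/s²

The tidal stretch is the gradient of GM/d² times the body's extent r, hence the 1/d³ dependence.
Δg = 2GMr/d³
   = 2 × (6.674 × 10⁻¹¹) × (4.51 × 10²⁵) × (3.38 × 10⁵) / (5.77 × 10⁸)³
   = 1.06 × 10⁻⁵ m/s²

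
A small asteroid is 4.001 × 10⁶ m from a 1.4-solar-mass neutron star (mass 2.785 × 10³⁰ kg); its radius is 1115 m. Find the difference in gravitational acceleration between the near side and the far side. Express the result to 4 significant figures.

a_tidal = 4GMr/d³
        = 4 × (6.674 × 10⁻¹¹) × (2.785 × 10³⁰) × (1115) / (4.001 × 10⁶)³
        = 1.294 × 10⁴ m/s²

1.294 × 10⁴ m/s²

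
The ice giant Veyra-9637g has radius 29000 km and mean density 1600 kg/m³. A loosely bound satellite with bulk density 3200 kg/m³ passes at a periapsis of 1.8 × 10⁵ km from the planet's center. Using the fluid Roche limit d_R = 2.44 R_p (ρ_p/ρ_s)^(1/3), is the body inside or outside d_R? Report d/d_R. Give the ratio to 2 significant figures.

d_R = 2.44 × (29000 km) × (1600/3200)^(1/3) = 56160 km
d/d_R = (1.8 × 10⁵) / (56160) = 3.2
Since d/d_R > 1, the body is outside the Roche limit.

outside; d/d_R ≈ 3.2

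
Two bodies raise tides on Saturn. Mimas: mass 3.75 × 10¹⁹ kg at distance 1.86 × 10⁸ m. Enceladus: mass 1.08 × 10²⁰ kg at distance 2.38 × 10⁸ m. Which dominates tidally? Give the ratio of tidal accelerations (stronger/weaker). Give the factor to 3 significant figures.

Compare M/d³ for the two perturbers:
Mimas: (3.75 × 10¹⁹) / (1.86 × 10⁸)³ = 5.828 × 10⁻⁶
Enceladus: (1.08 × 10²⁰) / (2.38 × 10⁸)³ = 8.011 × 10⁻⁶
Ratio (larger/smaller) = 1.37

Enceladus, by a factor of ≈ 1.37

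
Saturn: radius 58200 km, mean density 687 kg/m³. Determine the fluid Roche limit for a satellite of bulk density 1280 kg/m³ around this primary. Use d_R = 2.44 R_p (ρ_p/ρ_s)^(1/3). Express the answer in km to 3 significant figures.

d_R = 2.44 × 58200 km × (687/1280)^(1/3)
    = 1.15 × 10⁵ km

1.15 × 10⁵ km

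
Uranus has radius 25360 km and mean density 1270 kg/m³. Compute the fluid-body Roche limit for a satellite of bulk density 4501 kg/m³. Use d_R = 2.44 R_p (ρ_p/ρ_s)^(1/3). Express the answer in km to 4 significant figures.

d_R = 2.44 × 25360 km × (1270/4501)^(1/3)
    = 40590 km

40590 km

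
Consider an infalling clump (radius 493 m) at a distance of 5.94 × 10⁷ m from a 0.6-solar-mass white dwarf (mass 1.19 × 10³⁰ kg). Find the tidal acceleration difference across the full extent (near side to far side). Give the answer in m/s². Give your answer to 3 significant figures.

7.47 × 10⁻¹ m/s²

Differencing GM/(d−r)² and GM/(d+r)² to first order in r/d gives 4GMr/d³.
Δa = 4GMr/d³
   = 4 × (6.674 × 10⁻¹¹) × (1.19 × 10³⁰) × (493) / (5.94 × 10⁷)³
   = 7.47 × 10⁻¹ m/s²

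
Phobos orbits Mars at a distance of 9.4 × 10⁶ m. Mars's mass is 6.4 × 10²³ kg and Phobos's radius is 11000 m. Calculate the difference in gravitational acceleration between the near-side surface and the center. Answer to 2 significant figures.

1.1 × 10⁻³ m/s²

Δg = 2GMr/d³
   = 2 × (6.674 × 10⁻¹¹) × (6.4 × 10²³) × (11000) / (9.4 × 10⁶)³
   = 1.1 × 10⁻³ m/s²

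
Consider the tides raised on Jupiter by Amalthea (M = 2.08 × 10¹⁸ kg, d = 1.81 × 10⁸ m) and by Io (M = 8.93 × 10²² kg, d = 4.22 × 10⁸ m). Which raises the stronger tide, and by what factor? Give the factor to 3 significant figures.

Io, by a factor of ≈ 3390

Tidal stretch scales as M/d³; compute that for each body.
Amalthea: (2.08 × 10¹⁸) / (1.81 × 10⁸)³ = 3.508 × 10⁻⁷
Io: (8.93 × 10²²) / (4.22 × 10⁸)³ = 1.188 × 10⁻³
Ratio (larger/smaller) = 3390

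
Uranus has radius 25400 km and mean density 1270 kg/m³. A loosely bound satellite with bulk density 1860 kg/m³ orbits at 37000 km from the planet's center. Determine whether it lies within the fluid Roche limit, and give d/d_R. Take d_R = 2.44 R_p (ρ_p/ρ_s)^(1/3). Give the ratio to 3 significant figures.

inside; d/d_R ≈ 0.678

d_R = 2.44 × (25400 km) × (1270/1860)^(1/3) = 54570 km
d/d_R = (37000) / (54570) = 0.678
Since d/d_R < 1, the body is inside the Roche limit.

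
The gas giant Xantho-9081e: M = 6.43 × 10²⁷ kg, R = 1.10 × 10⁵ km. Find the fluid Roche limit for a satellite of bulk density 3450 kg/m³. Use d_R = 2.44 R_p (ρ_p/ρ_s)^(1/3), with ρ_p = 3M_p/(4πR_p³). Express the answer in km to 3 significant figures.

1.86 × 10⁵ km

ρ_p = 3M_p/(4πR_p³) = 3 × (6.43 × 10²⁷) / (4π × (1.10 × 10⁸ m)³) = 1150 kg/m³
d_R = 2.44 × 1.10 × 10⁵ km × (1150/3450)^(1/3)
    = 1.86 × 10⁵ km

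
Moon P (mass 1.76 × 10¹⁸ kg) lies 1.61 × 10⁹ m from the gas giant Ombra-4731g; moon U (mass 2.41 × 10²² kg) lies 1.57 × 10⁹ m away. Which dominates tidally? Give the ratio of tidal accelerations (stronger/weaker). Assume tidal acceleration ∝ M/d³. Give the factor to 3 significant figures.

The tide-raising term goes as M/d³ (the gradient of a 1/d² field).
Moon P: (1.76 × 10¹⁸) / (1.61 × 10⁹)³ = 4.217 × 10⁻¹⁰
Moon U: (2.41 × 10²²) / (1.57 × 10⁹)³ = 6.228 × 10⁻⁶
Ratio (larger/smaller) = 14800

Moon U, by a factor of ≈ 14800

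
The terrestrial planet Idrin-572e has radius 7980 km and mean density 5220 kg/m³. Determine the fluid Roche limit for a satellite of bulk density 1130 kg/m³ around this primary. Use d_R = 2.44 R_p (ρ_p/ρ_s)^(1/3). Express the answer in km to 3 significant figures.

32400 km

d_R = 2.44 × 7980 km × (5220/1130)^(1/3)
    = 32400 km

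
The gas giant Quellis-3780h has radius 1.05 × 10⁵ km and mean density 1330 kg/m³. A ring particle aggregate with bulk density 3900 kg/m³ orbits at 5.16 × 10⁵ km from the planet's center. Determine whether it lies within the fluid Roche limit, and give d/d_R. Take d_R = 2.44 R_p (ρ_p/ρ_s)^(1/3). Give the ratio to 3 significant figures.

d_R = 2.44 × (1.05 × 10⁵ km) × (1330/3900)^(1/3) = 1.790 × 10⁵ km
d/d_R = (5.16 × 10⁵) / (1.790 × 10⁵) = 2.88
Since d/d_R > 1, the body is outside the Roche limit.

outside; d/d_R ≈ 2.88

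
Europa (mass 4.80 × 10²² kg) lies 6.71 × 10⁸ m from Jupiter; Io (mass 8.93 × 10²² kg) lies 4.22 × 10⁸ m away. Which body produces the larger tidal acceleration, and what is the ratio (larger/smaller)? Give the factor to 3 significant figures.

Io, by a factor of ≈ 7.48

Tidal stretch scales as M/d³; compute that for each body.
Europa: (4.80 × 10²²) / (6.71 × 10⁸)³ = 1.589 × 10⁻⁴
Io: (8.93 × 10²²) / (4.22 × 10⁸)³ = 1.188 × 10⁻³
Ratio (larger/smaller) = 7.48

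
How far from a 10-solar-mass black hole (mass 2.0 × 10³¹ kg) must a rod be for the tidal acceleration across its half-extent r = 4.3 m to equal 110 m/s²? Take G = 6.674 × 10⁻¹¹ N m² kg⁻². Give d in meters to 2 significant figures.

2GMr/d³ = a_tidal  ⇒  d = (2GMr / a_tidal)^(1/3)
d = (2 × 6.674×10⁻¹¹ × (2.0 × 10³¹) × (4.3) / (110))^(1/3)
  = 4.7 × 10⁶ m

4.7 × 10⁶ m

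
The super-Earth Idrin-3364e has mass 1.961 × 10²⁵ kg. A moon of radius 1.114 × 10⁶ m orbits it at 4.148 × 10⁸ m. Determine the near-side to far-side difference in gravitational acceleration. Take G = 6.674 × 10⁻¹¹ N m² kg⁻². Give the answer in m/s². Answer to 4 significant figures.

Δg = 4GMr/d³
   = 4 × (6.674 × 10⁻¹¹) × (1.961 × 10²⁵) × (1.114 × 10⁶) / (4.148 × 10⁸)³
   = 8.171 × 10⁻⁵ m/s²

8.171 × 10⁻⁵ m/s²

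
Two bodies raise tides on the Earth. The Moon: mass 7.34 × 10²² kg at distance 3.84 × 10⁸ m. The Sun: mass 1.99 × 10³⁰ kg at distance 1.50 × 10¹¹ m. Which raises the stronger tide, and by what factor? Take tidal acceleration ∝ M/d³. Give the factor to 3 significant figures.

Tidal acceleration ∝ M/d³, so compare M/d³ for each.
The Moon: (7.34 × 10²²) / (3.84 × 10⁸)³ = 1.296 × 10⁻³
The Sun: (1.99 × 10³⁰) / (1.50 × 10¹¹)³ = 5.896 × 10⁻⁴
Ratio (larger/smaller) = 2.20

The Moon, by a factor of ≈ 2.20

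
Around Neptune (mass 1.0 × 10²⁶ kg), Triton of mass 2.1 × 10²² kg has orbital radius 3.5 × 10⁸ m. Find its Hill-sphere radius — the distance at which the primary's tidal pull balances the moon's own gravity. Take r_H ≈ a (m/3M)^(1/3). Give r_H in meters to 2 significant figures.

1.4 × 10⁷ m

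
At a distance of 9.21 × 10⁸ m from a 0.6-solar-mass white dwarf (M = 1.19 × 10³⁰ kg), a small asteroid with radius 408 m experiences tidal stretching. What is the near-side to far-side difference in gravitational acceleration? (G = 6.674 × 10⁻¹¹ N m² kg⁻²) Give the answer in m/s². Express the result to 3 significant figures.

1.66 × 10⁻⁴ m/s²

Near-to-far spans 2r, so the tidal difference is twice the near-to-center value: 4GMr/d³.
Δg = 4GMr/d³
   = 4 × (6.674 × 10⁻¹¹) × (1.19 × 10³⁰) × (408) / (9.21 × 10⁸)³
   = 1.66 × 10⁻⁴ m/s²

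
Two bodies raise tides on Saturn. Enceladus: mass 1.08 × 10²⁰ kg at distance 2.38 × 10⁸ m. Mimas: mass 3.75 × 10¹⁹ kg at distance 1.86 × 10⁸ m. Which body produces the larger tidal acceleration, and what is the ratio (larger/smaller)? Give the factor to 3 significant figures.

Compare M/d³ for the two perturbers:
Enceladus: (1.08 × 10²⁰) / (2.38 × 10⁸)³ = 8.011 × 10⁻⁶
Mimas: (3.75 × 10¹⁹) / (1.86 × 10⁸)³ = 5.828 × 10⁻⁶
Ratio (larger/smaller) = 1.37

Enceladus, by a factor of ≈ 1.37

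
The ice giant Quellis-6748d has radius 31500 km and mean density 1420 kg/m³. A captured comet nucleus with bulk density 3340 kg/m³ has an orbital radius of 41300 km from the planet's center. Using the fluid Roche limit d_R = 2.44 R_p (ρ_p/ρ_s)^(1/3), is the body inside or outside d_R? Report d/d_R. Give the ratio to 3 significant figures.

d_R = 2.44 × (31500 km) × (1420/3340)^(1/3) = 57790 km
d/d_R = (41300) / (57790) = 0.715
Since d/d_R < 1, the body is inside the Roche limit.

inside; d/d_R ≈ 0.715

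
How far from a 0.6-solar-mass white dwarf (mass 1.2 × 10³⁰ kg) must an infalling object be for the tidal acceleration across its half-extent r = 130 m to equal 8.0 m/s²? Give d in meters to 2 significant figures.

1.4 × 10⁷ m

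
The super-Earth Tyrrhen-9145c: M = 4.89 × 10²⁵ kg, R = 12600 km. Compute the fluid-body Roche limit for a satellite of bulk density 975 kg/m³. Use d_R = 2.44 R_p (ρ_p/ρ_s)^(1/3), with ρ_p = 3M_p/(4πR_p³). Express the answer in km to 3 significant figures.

ρ_p = 3M_p/(4πR_p³) = 3 × (4.89 × 10²⁵) / (4π × (1.26 × 10⁷ m)³) = 5840 kg/m³
d_R = 2.44 × 12600 km × (5840/975)^(1/3)
    = 55800 km

55800 km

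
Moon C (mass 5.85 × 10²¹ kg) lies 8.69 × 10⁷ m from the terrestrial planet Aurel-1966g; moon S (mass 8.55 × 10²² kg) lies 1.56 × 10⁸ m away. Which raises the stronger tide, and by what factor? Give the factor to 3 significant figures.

Compare M/d³ for the two perturbers:
Moon C: (5.85 × 10²¹) / (8.69 × 10⁷)³ = 8.914 × 10⁻³
Moon S: (8.55 × 10²²) / (1.56 × 10⁸)³ = 2.252 × 10⁻²
Ratio (larger/smaller) = 2.53

Moon S, by a factor of ≈ 2.53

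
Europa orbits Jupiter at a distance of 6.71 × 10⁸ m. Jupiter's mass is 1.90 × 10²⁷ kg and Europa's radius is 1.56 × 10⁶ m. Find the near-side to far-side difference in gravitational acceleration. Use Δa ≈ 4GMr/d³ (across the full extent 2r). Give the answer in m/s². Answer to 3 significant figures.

2.62 × 10⁻³ m/s²

Δa = 4GMr/d³
   = 4 × (6.674 × 10⁻¹¹) × (1.90 × 10²⁷) × (1.56 × 10⁶) / (6.71 × 10⁸)³
   = 2.62 × 10⁻³ m/s²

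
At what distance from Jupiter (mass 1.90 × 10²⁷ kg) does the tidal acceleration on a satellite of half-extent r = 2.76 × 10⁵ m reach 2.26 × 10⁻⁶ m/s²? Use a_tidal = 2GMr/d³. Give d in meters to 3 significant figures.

3.14 × 10⁹ m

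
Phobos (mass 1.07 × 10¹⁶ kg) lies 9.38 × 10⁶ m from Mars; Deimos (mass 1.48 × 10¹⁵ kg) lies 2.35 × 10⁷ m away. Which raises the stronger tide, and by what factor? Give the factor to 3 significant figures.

Phobos, by a factor of ≈ 114

Tidal stretch scales as M/d³; compute that for each body.
Phobos: (1.07 × 10¹⁶) / (9.38 × 10⁶)³ = 1.297 × 10⁻⁵
Deimos: (1.48 × 10¹⁵) / (2.35 × 10⁷)³ = 1.140 × 10⁻⁷
Ratio (larger/smaller) = 114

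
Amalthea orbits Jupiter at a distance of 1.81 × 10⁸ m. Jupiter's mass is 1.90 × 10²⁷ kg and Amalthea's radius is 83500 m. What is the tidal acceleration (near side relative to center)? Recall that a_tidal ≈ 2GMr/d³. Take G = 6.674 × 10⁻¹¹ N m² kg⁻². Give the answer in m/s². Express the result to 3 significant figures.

Differencing GM/(d−r)² and GM/d² to first order in r/d gives 2GMr/d³.
Δa = 2GMr/d³
   = 2 × (6.674 × 10⁻¹¹) × (1.90 × 10²⁷) × (83500) / (1.81 × 10⁸)³
   = 3.57 × 10⁻³ m/s²

3.57 × 10⁻³ m/s²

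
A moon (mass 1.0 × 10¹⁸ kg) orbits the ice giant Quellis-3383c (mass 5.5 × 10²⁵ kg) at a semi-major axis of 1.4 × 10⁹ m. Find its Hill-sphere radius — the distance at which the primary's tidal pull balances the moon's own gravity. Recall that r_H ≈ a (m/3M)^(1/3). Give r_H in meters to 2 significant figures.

2.6 × 10⁶ m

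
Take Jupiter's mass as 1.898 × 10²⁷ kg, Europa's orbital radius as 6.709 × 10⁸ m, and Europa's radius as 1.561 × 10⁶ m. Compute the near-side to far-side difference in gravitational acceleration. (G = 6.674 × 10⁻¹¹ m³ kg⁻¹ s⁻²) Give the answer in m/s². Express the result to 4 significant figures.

2.619 × 10⁻³ m/s²

Δa = 4GMr/d³
   = 4 × (6.674 × 10⁻¹¹) × (1.898 × 10²⁷) × (1.561 × 10⁶) / (6.709 × 10⁸)³
   = 2.619 × 10⁻³ m/s²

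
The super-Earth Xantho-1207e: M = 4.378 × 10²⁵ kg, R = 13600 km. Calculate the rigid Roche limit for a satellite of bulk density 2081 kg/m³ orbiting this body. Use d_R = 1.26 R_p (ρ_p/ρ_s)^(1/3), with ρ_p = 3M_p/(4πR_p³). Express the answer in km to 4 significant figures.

21580 km

ρ_p = 3M_p/(4πR_p³) = 3 × (4.378 × 10²⁵) / (4π × (1.360 × 10⁷ m)³) = 4155 kg/m³
d_R = 1.26 × 13600 km × (4155/2081)^(1/3)
    = 21580 km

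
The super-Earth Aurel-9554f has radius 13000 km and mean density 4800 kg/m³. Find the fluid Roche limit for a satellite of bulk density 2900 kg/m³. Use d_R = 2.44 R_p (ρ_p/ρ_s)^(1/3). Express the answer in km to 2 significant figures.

38000 km

d_R = 2.44 × 13000 km × (4800/2900)^(1/3)
    = 38000 km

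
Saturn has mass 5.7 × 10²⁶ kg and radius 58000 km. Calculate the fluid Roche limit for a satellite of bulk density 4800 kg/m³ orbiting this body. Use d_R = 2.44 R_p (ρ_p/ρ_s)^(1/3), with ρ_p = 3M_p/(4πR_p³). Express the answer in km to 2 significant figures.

74000 km

ρ_p = 3M_p/(4πR_p³) = 3 × (5.7 × 10²⁶) / (4π × (5.8 × 10⁷ m)³) = 700 kg/m³
d_R = 2.44 × 58000 km × (700/4800)^(1/3)
    = 74000 km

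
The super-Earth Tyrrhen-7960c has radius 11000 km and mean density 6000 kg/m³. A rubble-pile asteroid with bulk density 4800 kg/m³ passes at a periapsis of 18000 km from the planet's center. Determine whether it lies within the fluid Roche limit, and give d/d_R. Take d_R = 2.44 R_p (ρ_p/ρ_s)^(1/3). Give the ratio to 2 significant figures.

inside; d/d_R ≈ 0.62

d_R = 2.44 × (11000 km) × (6000/4800)^(1/3) = 28910 km
d/d_R = (18000) / (28910) = 0.62
Since d/d_R < 1, the body is inside the Roche limit.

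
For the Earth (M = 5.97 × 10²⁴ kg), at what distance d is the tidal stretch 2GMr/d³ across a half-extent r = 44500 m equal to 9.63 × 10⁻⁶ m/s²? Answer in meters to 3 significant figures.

1.54 × 10⁸ m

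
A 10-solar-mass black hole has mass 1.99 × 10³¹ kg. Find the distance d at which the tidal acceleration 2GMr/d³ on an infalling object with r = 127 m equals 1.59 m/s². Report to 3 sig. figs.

5.96 × 10⁷ m

2GMr/d³ = a_tidal  ⇒  d = (2GMr / a_tidal)^(1/3)
d = (2 × 6.674×10⁻¹¹ × (1.99 × 10³¹) × (127) / (1.59))^(1/3)
  = 5.96 × 10⁷ m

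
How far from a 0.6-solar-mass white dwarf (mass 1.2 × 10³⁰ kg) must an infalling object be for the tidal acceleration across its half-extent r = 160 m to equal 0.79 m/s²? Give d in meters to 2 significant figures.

3.2 × 10⁷ m

2GMr/d³ = a_tidal  ⇒  d = (2GMr / a_tidal)^(1/3)
d = (2 × 6.674×10⁻¹¹ × (1.2 × 10³⁰) × (160) / (0.79))^(1/3)
  = 3.2 × 10⁷ m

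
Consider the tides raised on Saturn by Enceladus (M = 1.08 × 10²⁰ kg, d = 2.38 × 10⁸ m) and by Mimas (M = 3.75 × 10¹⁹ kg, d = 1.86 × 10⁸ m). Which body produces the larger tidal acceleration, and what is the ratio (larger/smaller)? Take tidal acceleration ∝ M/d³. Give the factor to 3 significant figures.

Compare M/d³ for the two perturbers:
Enceladus: (1.08 × 10²⁰) / (2.38 × 10⁸)³ = 8.011 × 10⁻⁶
Mimas: (3.75 × 10¹⁹) / (1.86 × 10⁸)³ = 5.828 × 10⁻⁶
Ratio (larger/smaller) = 1.37

Enceladus, by a factor of ≈ 1.37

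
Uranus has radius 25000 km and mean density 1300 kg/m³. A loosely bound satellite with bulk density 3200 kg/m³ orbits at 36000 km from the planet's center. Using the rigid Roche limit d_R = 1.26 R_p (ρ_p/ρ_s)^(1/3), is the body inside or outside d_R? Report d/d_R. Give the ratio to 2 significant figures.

outside; d/d_R ≈ 1.5

d_R = 1.26 × (25000 km) × (1300/3200)^(1/3) = 23330 km
d/d_R = (36000) / (23330) = 1.5
Since d/d_R > 1, the body is outside the Roche limit.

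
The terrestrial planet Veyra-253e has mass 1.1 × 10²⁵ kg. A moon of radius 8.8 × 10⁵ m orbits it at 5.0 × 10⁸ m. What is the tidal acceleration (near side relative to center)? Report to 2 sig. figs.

1.0 × 10⁻⁵ m/s²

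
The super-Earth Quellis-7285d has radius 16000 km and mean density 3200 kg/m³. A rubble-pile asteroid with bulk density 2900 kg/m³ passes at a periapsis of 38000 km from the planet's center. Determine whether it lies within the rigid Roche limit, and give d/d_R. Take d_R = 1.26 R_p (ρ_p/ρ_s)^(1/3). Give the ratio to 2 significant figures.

outside; d/d_R ≈ 1.8

d_R = 1.26 × (16000 km) × (3200/2900)^(1/3) = 20830 km
d/d_R = (38000) / (20830) = 1.8
Since d/d_R > 1, the body is outside the Roche limit.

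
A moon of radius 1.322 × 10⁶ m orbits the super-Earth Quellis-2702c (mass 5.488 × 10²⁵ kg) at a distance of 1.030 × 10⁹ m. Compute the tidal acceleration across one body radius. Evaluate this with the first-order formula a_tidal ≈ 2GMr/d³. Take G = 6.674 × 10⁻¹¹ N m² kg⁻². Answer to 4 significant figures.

8.862 × 10⁻⁶ m/s²

a_tidal = 2GMr/d³
        = 2 × (6.674 × 10⁻¹¹) × (5.488 × 10²⁵) × (1.322 × 10⁶) / (1.030 × 10⁹)³
        = 8.862 × 10⁻⁶ m/s²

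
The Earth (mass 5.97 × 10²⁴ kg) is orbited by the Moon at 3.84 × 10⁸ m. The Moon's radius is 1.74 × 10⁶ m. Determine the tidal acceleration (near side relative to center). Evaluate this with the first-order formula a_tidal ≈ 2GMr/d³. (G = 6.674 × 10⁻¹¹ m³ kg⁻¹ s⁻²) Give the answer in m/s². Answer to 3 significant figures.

2.45 × 10⁻⁵ m/s²

Differencing GM/(d−r)² and GM/d² to first order in r/d gives 2GMr/d³.
a_tidal = 2GMr/d³
        = 2 × (6.674 × 10⁻¹¹) × (5.97 × 10²⁴) × (1.74 × 10⁶) / (3.84 × 10⁸)³
        = 2.45 × 10⁻⁵ m/s²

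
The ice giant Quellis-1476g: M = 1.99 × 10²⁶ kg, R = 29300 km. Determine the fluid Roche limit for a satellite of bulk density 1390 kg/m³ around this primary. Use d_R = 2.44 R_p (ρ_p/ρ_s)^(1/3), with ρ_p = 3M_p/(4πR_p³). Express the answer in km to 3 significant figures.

ρ_p = 3M_p/(4πR_p³) = 3 × (1.99 × 10²⁶) / (4π × (2.93 × 10⁷ m)³) = 1890 kg/m³
d_R = 2.44 × 29300 km × (1890/1390)^(1/3)
    = 79200 km

79200 km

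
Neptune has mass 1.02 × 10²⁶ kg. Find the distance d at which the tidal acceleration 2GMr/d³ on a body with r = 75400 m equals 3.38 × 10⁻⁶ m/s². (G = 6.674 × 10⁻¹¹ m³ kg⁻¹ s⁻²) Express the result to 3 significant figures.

2GMr/d³ = a_tidal  ⇒  d = (2GMr / a_tidal)^(1/3)
d = (2 × 6.674×10⁻¹¹ × (1.02 × 10²⁶) × (75400) / (3.38 × 10⁻⁶))^(1/3)
  = 6.72 × 10⁸ m

6.72 × 10⁸ m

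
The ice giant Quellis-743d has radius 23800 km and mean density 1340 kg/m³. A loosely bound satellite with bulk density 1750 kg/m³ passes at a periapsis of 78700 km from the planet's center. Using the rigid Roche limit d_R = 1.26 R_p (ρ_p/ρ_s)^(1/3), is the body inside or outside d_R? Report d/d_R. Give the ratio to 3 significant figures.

outside; d/d_R ≈ 2.87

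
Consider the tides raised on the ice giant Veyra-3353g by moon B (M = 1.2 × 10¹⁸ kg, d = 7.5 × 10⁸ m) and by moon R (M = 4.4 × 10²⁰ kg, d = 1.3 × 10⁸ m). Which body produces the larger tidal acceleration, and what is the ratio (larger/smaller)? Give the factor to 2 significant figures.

Moon R, by a factor of ≈ 70000

Tidal stretch scales as M/d³; compute that for each body.
Moon B: (1.2 × 10¹⁸) / (7.5 × 10⁸)³ = 2.844 × 10⁻⁹
Moon R: (4.4 × 10²⁰) / (1.3 × 10⁸)³ = 2.003 × 10⁻⁴
Ratio (larger/smaller) = 70000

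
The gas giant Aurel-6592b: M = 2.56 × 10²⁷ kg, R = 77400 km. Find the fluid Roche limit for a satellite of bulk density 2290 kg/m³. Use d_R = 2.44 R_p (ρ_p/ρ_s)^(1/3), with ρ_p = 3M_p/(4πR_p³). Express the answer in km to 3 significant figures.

1.57 × 10⁵ km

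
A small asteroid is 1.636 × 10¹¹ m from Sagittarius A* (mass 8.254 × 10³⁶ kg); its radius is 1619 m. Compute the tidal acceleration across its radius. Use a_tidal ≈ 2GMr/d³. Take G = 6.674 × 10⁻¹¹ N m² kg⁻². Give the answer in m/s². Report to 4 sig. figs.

Differencing GM/(d−r)² and GM/d² to first order in r/d gives 2GMr/d³.
Δg = 2GMr/d³
   = 2 × (6.674 × 10⁻¹¹) × (8.254 × 10³⁶) × (1619) / (1.636 × 10¹¹)³
   = 4.074 × 10⁻⁴ m/s²

4.074 × 10⁻⁴ m/s²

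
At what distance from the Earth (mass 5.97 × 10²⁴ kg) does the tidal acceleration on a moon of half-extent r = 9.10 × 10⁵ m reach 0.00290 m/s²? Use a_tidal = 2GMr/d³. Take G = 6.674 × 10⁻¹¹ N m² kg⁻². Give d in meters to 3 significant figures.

2GMr/d³ = a_tidal  ⇒  d = (2GMr / a_tidal)^(1/3)
d = (2 × 6.674×10⁻¹¹ × (5.97 × 10²⁴) × (9.10 × 10⁵) / (0.00290))^(1/3)
  = 6.30 × 10⁷ m

6.30 × 10⁷ m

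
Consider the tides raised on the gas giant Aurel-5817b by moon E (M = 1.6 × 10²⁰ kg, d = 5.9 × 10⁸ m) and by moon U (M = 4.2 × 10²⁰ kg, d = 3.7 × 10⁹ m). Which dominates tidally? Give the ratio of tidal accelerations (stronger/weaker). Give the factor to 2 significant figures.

Moon E, by a factor of ≈ 94

The tide-raising term goes as M/d³ (the gradient of a 1/d² field).
Moon E: (1.6 × 10²⁰) / (5.9 × 10⁸)³ = 7.790 × 10⁻⁷
Moon U: (4.2 × 10²⁰) / (3.7 × 10⁹)³ = 8.292 × 10⁻⁹
Ratio (larger/smaller) = 94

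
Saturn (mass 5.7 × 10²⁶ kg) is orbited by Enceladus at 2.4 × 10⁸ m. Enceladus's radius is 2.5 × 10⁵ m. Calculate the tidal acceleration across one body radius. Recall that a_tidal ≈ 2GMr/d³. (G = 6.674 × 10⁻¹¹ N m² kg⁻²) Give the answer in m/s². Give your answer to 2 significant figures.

Δa = 2GMr/d³
   = 2 × (6.674 × 10⁻¹¹) × (5.7 × 10²⁶) × (2.5 × 10⁵) / (2.4 × 10⁸)³
   = 1.4 × 10⁻³ m/s²

1.4 × 10⁻³ m/s²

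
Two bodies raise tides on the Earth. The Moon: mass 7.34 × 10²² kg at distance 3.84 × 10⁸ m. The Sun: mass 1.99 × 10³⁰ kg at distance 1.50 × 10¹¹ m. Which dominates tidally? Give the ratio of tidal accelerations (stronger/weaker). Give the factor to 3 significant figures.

Tidal stretch scales as M/d³; compute that for each body.
The Moon: (7.34 × 10²²) / (3.84 × 10⁸)³ = 1.296 × 10⁻³
The Sun: (1.99 × 10³⁰) / (1.50 × 10¹¹)³ = 5.896 × 10⁻⁴
Ratio (larger/smaller) = 2.20

The Moon, by a factor of ≈ 2.20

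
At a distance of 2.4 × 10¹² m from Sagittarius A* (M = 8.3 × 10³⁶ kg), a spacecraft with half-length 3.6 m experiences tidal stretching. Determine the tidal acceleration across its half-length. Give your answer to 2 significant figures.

2.9 × 10⁻¹⁰ m/s²

Δa = 2GMr/d³
   = 2 × (6.674 × 10⁻¹¹) × (8.3 × 10³⁶) × (3.6) / (2.4 × 10¹²)³
   = 2.9 × 10⁻¹⁰ m/s²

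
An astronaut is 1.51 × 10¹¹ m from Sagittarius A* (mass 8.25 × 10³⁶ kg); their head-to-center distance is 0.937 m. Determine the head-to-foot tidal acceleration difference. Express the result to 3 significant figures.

Near-to-far spans 2r, so the tidal difference is twice the near-to-center value: 4GMr/d³.
Δa = 4GMr/d³
   = 4 × (6.674 × 10⁻¹¹) × (8.25 × 10³⁶) × (0.937) / (1.51 × 10¹¹)³
   = 5.99 × 10⁻⁷ m/s²

5.99 × 10⁻⁷ m/s²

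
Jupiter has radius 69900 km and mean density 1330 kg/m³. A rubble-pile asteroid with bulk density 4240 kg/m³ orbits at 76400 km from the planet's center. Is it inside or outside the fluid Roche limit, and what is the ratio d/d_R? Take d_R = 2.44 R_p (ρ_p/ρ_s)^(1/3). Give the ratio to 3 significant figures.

d_R = 2.44 × (69900 km) × (1330/4240)^(1/3) = 1.159 × 10⁵ km
d/d_R = (76400) / (1.159 × 10⁵) = 0.659
Since d/d_R < 1, the body is inside the Roche limit.

inside; d/d_R ≈ 0.659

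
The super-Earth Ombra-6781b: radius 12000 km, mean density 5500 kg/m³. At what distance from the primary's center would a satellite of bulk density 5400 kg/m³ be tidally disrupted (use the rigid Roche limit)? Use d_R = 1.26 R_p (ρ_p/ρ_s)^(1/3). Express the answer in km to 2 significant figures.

d_R = 1.26 × 12000 km × (5500/5400)^(1/3)
    = 15000 km

15000 km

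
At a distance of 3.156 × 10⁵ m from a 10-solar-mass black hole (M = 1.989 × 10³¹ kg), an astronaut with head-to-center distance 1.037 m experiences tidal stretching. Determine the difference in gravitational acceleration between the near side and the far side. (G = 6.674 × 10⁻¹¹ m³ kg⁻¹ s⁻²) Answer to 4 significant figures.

1.752 × 10⁵ m/s²

Δg = 4GMr/d³
   = 4 × (6.674 × 10⁻¹¹) × (1.989 × 10³¹) × (1.037) / (3.156 × 10⁵)³
   = 1.752 × 10⁵ m/s²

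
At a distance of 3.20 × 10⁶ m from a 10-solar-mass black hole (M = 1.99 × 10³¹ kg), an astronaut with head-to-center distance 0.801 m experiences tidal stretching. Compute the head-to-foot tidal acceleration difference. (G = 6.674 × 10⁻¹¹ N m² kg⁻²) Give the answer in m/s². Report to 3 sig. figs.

1.30 × 10² m/s²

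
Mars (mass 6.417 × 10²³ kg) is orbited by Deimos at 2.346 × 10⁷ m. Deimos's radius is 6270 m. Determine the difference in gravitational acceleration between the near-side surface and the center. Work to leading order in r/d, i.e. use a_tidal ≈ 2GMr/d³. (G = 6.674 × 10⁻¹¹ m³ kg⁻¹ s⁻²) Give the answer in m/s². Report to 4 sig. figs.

4.159 × 10⁻⁵ m/s²

The tidal stretch is the gradient of GM/d² times the body's extent r, hence the 1/d³ dependence.
a_tidal = 2GMr/d³
        = 2 × (6.674 × 10⁻¹¹) × (6.417 × 10²³) × (6270) / (2.346 × 10⁷)³
        = 4.159 × 10⁻⁵ m/s²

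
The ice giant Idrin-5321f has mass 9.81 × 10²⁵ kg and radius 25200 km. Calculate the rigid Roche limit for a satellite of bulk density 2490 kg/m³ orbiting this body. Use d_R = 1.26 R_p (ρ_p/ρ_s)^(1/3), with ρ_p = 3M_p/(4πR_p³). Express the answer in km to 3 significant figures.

26600 km

ρ_p = 3M_p/(4πR_p³) = 3 × (9.81 × 10²⁵) / (4π × (2.52 × 10⁷ m)³) = 1460 kg/m³
d_R = 1.26 × 25200 km × (1460/2490)^(1/3)
    = 26600 km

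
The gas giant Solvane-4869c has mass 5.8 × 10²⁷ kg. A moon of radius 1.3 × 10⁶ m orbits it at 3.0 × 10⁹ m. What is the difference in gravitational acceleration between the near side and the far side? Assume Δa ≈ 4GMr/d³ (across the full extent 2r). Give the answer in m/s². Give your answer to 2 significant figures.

7.5 × 10⁻⁵ m/s²

Δg = 4GMr/d³
   = 4 × (6.674 × 10⁻¹¹) × (5.8 × 10²⁷) × (1.3 × 10⁶) / (3.0 × 10⁹)³
   = 7.5 × 10⁻⁵ m/s²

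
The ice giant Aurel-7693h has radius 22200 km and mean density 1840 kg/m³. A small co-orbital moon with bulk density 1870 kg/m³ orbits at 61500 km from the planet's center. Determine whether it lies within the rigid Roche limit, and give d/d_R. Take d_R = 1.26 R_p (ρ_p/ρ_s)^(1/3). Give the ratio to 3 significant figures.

d_R = 1.26 × (22200 km) × (1840/1870)^(1/3) = 27820 km
d/d_R = (61500) / (27820) = 2.21
Since d/d_R > 1, the body is outside the Roche limit.

outside; d/d_R ≈ 2.21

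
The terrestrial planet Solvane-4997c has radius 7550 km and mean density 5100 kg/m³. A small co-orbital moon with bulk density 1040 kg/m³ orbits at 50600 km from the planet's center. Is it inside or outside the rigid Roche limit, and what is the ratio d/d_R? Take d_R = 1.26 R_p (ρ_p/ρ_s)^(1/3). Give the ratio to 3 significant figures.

outside; d/d_R ≈ 3.13

d_R = 1.26 × (7550 km) × (5100/1040)^(1/3) = 16160 km
d/d_R = (50600) / (16160) = 3.13
Since d/d_R > 1, the body is outside the Roche limit.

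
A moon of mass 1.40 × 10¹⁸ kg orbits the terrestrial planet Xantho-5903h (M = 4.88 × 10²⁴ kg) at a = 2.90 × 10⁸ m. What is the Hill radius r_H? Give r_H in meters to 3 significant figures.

r_H ≈ a (m/3M)^(1/3)
    = (2.90 × 10⁸) × (1.40 × 10¹⁸ / (3 × 4.88 × 10²⁴))^(1/3)
    = 1.33 × 10⁶ m

1.33 × 10⁶ m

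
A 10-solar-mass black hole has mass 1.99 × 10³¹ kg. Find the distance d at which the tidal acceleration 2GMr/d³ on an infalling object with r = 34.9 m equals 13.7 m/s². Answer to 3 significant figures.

2GMr/d³ = a_tidal  ⇒  d = (2GMr / a_tidal)^(1/3)
d = (2 × 6.674×10⁻¹¹ × (1.99 × 10³¹) × (34.9) / (13.7))^(1/3)
  = 1.89 × 10⁷ m

1.89 × 10⁷ m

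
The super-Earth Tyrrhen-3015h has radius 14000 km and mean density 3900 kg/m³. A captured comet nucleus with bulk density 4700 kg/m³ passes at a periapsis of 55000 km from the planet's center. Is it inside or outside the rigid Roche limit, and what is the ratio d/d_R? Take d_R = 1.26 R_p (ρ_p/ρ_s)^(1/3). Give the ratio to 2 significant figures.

outside; d/d_R ≈ 3.3

d_R = 1.26 × (14000 km) × (3900/4700)^(1/3) = 16580 km
d/d_R = (55000) / (16580) = 3.3
Since d/d_R > 1, the body is outside the Roche limit.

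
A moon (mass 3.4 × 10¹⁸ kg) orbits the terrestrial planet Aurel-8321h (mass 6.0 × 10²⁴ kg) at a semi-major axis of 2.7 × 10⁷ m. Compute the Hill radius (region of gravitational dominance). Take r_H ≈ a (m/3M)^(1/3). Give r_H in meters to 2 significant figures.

r_H ≈ a (m/3M)^(1/3)
    = (2.7 × 10⁷) × (3.4 × 10¹⁸ / (3 × 6.0 × 10²⁴))^(1/3)
    = 1.5 × 10⁵ m

1.5 × 10⁵ m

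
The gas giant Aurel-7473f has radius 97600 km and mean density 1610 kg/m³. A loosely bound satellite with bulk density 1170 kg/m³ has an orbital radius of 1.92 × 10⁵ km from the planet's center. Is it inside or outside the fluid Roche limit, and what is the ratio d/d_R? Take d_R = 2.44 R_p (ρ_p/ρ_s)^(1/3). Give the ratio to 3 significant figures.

d_R = 2.44 × (97600 km) × (1610/1170)^(1/3) = 2.649 × 10⁵ km
d/d_R = (1.92 × 10⁵) / (2.649 × 10⁵) = 0.725
Since d/d_R < 1, the body is inside the Roche limit.

inside; d/d_R ≈ 0.725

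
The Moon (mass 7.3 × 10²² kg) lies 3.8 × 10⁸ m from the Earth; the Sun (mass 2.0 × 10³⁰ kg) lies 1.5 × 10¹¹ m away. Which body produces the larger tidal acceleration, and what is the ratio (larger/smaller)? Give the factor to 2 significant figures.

Tidal acceleration ∝ M/d³, so compare M/d³ for each.
The Moon: (7.3 × 10²²) / (3.8 × 10⁸)³ = 1.330 × 10⁻³
The Sun: (2.0 × 10³⁰) / (1.5 × 10¹¹)³ = 5.926 × 10⁻⁴
Ratio (larger/smaller) = 2.2

The Moon, by a factor of ≈ 2.2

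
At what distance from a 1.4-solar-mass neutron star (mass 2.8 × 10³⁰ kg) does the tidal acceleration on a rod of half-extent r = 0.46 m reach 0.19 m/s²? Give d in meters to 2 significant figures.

9.7 × 10⁶ m

2GMr/d³ = a_tidal  ⇒  d = (2GMr / a_tidal)^(1/3)
d = (2 × 6.674×10⁻¹¹ × (2.8 × 10³⁰) × (0.46) / (0.19))^(1/3)
  = 9.7 × 10⁶ m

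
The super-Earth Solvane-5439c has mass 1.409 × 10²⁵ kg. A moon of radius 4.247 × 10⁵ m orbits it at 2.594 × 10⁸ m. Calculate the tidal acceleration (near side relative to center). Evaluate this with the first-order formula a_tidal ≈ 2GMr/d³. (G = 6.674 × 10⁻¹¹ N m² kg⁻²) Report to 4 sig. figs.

4.576 × 10⁻⁵ m/s²

Differencing GM/(d−r)² and GM/d² to first order in r/d gives 2GMr/d³.
a_tidal = 2GMr/d³
        = 2 × (6.674 × 10⁻¹¹) × (1.409 × 10²⁵) × (4.247 × 10⁵) / (2.594 × 10⁸)³
        = 4.576 × 10⁻⁵ m/s²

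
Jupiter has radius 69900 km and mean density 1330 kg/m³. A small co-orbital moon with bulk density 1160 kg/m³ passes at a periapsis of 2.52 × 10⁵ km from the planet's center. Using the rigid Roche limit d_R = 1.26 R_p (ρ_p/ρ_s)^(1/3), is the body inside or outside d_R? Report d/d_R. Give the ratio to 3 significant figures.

d_R = 1.26 × (69900 km) × (1330/1160)^(1/3) = 92180 km
d/d_R = (2.52 × 10⁵) / (92180) = 2.73
Since d/d_R > 1, the body is outside the Roche limit.

outside; d/d_R ≈ 2.73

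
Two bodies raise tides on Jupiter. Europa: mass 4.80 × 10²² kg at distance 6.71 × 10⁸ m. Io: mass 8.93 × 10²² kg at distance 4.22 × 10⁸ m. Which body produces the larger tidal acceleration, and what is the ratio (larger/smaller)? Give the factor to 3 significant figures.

Compare M/d³ for the two perturbers:
Europa: (4.80 × 10²²) / (6.71 × 10⁸)³ = 1.589 × 10⁻⁴
Io: (8.93 × 10²²) / (4.22 × 10⁸)³ = 1.188 × 10⁻³
Ratio (larger/smaller) = 7.48

Io, by a factor of ≈ 7.48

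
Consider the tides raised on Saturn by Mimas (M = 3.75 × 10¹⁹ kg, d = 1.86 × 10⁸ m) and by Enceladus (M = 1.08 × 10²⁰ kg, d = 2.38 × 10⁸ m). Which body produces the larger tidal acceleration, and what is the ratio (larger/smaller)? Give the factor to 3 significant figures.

Enceladus, by a factor of ≈ 1.37

The tide-raising term goes as M/d³ (the gradient of a 1/d² field).
Mimas: (3.75 × 10¹⁹) / (1.86 × 10⁸)³ = 5.828 × 10⁻⁶
Enceladus: (1.08 × 10²⁰) / (2.38 × 10⁸)³ = 8.011 × 10⁻⁶
Ratio (larger/smaller) = 1.37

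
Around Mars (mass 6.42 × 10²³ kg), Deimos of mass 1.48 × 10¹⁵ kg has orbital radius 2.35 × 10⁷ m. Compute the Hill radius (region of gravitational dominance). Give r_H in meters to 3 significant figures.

2.15 × 10⁴ m

r_H ≈ a (m/3M)^(1/3)
    = (2.35 × 10⁷) × (1.48 × 10¹⁵ / (3 × 6.42 × 10²³))^(1/3)
    = 2.15 × 10⁴ m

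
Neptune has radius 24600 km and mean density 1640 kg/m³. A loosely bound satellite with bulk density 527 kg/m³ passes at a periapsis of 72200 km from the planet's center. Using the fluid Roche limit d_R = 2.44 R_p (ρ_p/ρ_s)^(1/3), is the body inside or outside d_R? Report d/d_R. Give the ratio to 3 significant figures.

d_R = 2.44 × (24600 km) × (1640/527)^(1/3) = 87630 km
d/d_R = (72200) / (87630) = 0.824
Since d/d_R < 1, the body is inside the Roche limit.

inside; d/d_R ≈ 0.824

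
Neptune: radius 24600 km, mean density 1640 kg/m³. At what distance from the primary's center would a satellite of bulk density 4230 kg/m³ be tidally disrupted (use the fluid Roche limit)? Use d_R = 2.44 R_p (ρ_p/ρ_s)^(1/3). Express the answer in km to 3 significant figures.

43800 km

d_R = 2.44 × 24600 km × (1640/4230)^(1/3)
    = 43800 km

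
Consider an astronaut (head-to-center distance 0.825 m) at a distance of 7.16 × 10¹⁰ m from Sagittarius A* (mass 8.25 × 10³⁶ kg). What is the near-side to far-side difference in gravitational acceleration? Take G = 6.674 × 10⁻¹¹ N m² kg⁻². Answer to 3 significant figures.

4.95 × 10⁻⁶ m/s²

Δa = 4GMr/d³
   = 4 × (6.674 × 10⁻¹¹) × (8.25 × 10³⁶) × (0.825) / (7.16 × 10¹⁰)³
   = 4.95 × 10⁻⁶ m/s²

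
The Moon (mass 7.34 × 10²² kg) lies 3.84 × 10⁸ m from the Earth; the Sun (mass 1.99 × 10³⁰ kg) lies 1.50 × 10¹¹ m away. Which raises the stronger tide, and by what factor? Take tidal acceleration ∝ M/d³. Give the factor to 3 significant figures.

The Moon, by a factor of ≈ 2.20

Tidal stretch scales as M/d³; compute that for each body.
The Moon: (7.34 × 10²²) / (3.84 × 10⁸)³ = 1.296 × 10⁻³
The Sun: (1.99 × 10³⁰) / (1.50 × 10¹¹)³ = 5.896 × 10⁻⁴
Ratio (larger/smaller) = 2.20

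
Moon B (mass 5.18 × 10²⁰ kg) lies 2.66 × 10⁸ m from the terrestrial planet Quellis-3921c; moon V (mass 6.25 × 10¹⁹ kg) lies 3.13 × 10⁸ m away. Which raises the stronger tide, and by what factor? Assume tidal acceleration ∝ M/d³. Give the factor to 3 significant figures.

Moon B, by a factor of ≈ 13.5

Compare M/d³ for the two perturbers:
Moon B: (5.18 × 10²⁰) / (2.66 × 10⁸)³ = 2.752 × 10⁻⁵
Moon V: (6.25 × 10¹⁹) / (3.13 × 10⁸)³ = 2.038 × 10⁻⁶
Ratio (larger/smaller) = 13.5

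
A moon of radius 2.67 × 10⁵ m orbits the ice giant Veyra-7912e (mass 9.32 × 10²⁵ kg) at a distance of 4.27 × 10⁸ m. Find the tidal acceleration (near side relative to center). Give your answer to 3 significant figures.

4.27 × 10⁻⁵ m/s²

Δa = 2GMr/d³
   = 2 × (6.674 × 10⁻¹¹) × (9.32 × 10²⁵) × (2.67 × 10⁵) / (4.27 × 10⁸)³
   = 4.27 × 10⁻⁵ m/s²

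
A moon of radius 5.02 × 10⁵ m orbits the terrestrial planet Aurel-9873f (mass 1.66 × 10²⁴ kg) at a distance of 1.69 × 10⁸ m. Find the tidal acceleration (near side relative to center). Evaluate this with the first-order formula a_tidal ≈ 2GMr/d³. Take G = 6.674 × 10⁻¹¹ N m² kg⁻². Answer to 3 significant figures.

2.30 × 10⁻⁵ m/s²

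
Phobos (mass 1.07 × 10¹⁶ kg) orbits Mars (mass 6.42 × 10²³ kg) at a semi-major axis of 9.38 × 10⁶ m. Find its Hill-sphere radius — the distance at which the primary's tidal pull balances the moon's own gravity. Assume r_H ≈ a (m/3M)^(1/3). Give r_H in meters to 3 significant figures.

r_H ≈ a (m/3M)^(1/3)
    = (9.38 × 10⁶) × (1.07 × 10¹⁶ / (3 × 6.42 × 10²³))^(1/3)
    = 1.66 × 10⁴ m

1.66 × 10⁴ m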